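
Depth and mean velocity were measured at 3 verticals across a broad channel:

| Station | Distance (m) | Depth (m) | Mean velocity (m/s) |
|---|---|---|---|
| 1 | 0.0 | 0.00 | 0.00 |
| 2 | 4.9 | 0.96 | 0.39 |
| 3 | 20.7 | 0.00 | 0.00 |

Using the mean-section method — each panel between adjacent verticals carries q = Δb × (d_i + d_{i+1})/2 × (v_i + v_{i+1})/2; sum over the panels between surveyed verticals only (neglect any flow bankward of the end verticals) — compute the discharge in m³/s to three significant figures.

1.94 m³/s

Panel 1-2: Δb = 4.9 m, d̄ = (0.00+0.96)/2 = 0.48, v̄ = (0.00+0.39)/2 = 0.195 → q = 4.9×0.48×0.195 = 0.4586 m³/s
Panel 2-3: Δb = 15.8 m, d̄ = (0.96+0.00)/2 = 0.48, v̄ = (0.39+0.00)/2 = 0.195 → q = 15.8×0.48×0.195 = 1.479 m³/s
Q = Σ q = 1.938 m³/s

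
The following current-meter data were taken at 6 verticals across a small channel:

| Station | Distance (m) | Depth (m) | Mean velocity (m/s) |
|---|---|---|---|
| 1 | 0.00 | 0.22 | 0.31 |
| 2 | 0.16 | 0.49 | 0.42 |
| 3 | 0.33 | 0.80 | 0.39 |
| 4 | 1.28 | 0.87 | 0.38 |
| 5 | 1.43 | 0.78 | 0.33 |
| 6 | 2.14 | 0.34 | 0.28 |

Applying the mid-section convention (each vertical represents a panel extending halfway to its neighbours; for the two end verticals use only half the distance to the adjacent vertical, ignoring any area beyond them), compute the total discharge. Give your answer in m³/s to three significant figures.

w_1 = (0.16 − 0.00)/2 = 0.08 m; q_1 = 0.31 × 0.22 × 0.08 = 0.005456 m³/s
w_2 = (0.33 − 0.00)/2 = 0.165 m; q_2 = 0.42 × 0.49 × 0.165 = 0.03396 m³/s
w_3 = (1.28 − 0.16)/2 = 0.56 m; q_3 = 0.39 × 0.80 × 0.56 = 0.1747 m³/s
w_4 = (1.43 − 0.33)/2 = 0.55 m; q_4 = 0.38 × 0.87 × 0.55 = 0.1818 m³/s
w_5 = (2.14 − 1.28)/2 = 0.43 m; q_5 = 0.33 × 0.78 × 0.43 = 0.1107 m³/s
w_6 = (2.14 − 1.43)/2 = 0.355 m; q_6 = 0.28 × 0.34 × 0.355 = 0.03380 m³/s
Q = Σ qᵢ = 0.5404 m³/s

0.540 m³/s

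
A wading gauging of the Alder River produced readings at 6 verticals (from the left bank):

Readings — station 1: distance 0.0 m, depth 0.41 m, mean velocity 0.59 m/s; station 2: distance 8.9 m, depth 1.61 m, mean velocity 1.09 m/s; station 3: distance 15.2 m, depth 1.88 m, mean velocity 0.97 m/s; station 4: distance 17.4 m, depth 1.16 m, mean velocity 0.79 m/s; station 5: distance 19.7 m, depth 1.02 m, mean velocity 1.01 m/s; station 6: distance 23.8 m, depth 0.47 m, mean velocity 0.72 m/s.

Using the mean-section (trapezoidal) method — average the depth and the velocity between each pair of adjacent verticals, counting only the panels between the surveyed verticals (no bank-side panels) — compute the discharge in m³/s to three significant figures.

26.7 m³/s

Panel 1-2: Δb = 8.9 m, d̄ = (0.41+1.61)/2 = 1.01, v̄ = (0.59+1.09)/2 = 0.84 → q = 8.9×1.01×0.84 = 7.551 m³/s
Panel 2-3: Δb = 6.3 m, d̄ = (1.61+1.88)/2 = 1.745, v̄ = (1.09+0.97)/2 = 1.03 → q = 6.3×1.745×1.03 = 11.32 m³/s
Panel 3-4: Δb = 2.2 m, d̄ = (1.88+1.16)/2 = 1.52, v̄ = (0.97+0.79)/2 = 0.88 → q = 2.2×1.52×0.88 = 2.943 m³/s
Panel 4-5: Δb = 2.3 m, d̄ = (1.16+1.02)/2 = 1.09, v̄ = (0.79+1.01)/2 = 0.9 → q = 2.3×1.09×0.9 = 2.256 m³/s
Panel 5-6: Δb = 4.1 m, d̄ = (1.02+0.47)/2 = 0.745, v̄ = (1.01+0.72)/2 = 0.865 → q = 4.1×0.745×0.865 = 2.642 m³/s
Q = Σ q = 26.72 m³/s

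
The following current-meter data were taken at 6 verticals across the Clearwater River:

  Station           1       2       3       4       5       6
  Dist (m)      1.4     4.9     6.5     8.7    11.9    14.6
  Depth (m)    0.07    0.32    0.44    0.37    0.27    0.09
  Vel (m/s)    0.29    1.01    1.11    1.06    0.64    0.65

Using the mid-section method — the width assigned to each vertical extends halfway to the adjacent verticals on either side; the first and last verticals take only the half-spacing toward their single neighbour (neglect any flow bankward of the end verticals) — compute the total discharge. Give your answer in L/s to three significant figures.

3440 L/s

w_1 = (4.9 − 1.4)/2 = 1.75 m; q_1 = 0.29 × 0.07 × 1.75 = 0.03553 m³/s
w_2 = (6.5 − 1.4)/2 = 2.55 m; q_2 = 1.01 × 0.32 × 2.55 = 0.8242 m³/s
w_3 = (8.7 − 4.9)/2 = 1.9 m; q_3 = 1.11 × 0.44 × 1.9 = 0.9280 m³/s
w_4 = (11.9 − 6.5)/2 = 2.7 m; q_4 = 1.06 × 0.37 × 2.7 = 1.059 m³/s
w_5 = (14.6 − 8.7)/2 = 2.95 m; q_5 = 0.64 × 0.27 × 2.95 = 0.5098 m³/s
w_6 = (14.6 − 11.9)/2 = 1.35 m; q_6 = 0.65 × 0.09 × 1.35 = 0.07898 m³/s
Q = Σ qᵢ = 3.435 m³/s
= 3.435 × 1000 = 3435 L/s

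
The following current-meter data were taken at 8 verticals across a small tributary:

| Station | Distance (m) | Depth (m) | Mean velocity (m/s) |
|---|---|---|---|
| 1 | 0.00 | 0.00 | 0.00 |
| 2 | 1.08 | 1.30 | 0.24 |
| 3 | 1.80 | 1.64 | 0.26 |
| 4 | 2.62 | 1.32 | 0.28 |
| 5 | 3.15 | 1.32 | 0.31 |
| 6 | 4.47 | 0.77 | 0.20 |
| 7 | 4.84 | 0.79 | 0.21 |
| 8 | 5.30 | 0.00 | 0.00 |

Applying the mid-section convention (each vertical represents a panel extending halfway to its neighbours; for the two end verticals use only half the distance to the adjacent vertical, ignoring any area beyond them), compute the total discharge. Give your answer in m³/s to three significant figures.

1.44 m³/s

w_2 = (1.80 − 0.00)/2 = 0.9 m; q_2 = 0.24 × 1.30 × 0.9 = 0.2808 m³/s
w_3 = (2.62 − 1.08)/2 = 0.77 m; q_3 = 0.26 × 1.64 × 0.77 = 0.3283 m³/s
w_4 = (3.15 − 1.80)/2 = 0.675 m; q_4 = 0.28 × 1.32 × 0.675 = 0.2495 m³/s
w_5 = (4.47 − 2.62)/2 = 0.925 m; q_5 = 0.31 × 1.32 × 0.925 = 0.3785 m³/s
w_6 = (4.84 − 3.15)/2 = 0.845 m; q_6 = 0.20 × 0.77 × 0.845 = 0.1301 m³/s
w_7 = (5.30 − 4.47)/2 = 0.415 m; q_7 = 0.21 × 0.79 × 0.415 = 0.06885 m³/s
Stations 1, 8 contribute zero (depth or velocity is 0).
Q = Σ qᵢ = 1.436 m³/s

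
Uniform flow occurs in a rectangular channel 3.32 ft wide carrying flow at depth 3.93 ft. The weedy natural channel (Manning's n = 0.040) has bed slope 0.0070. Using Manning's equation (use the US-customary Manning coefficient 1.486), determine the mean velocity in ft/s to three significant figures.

3.45 ft/s

A = b·y = 3.32 × 3.93 = 13.05 ft²
P = b + 2y = 3.32 + 2×3.93 = 11.18 ft
R = A/P = 13.05/11.18 = 1.167 ft
Q = (1.486/n)·A·R^(2/3)·S^(1/2) = (1.486/0.040) × 13.05 × 1.167^(2/3) × 0.0070^(1/2) = 44.95 ft³/s
V = Q/A = 44.95/13.05 = 3.445 ft/s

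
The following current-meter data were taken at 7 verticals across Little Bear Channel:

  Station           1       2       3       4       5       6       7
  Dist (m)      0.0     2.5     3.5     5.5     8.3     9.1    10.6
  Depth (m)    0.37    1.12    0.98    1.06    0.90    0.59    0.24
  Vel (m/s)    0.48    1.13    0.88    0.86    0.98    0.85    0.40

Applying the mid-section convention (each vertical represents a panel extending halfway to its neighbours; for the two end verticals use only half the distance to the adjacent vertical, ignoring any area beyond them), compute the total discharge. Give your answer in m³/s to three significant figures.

8.15 m³/s

w_1 = (2.5 − 0.0)/2 = 1.25 m; q_1 = 0.48 × 0.37 × 1.25 = 0.2220 m³/s
w_2 = (3.5 − 0.0)/2 = 1.75 m; q_2 = 1.13 × 1.12 × 1.75 = 2.215 m³/s
w_3 = (5.5 − 2.5)/2 = 1.5 m; q_3 = 0.88 × 0.98 × 1.5 = 1.294 m³/s
w_4 = (8.3 − 3.5)/2 = 2.4 m; q_4 = 0.86 × 1.06 × 2.4 = 2.188 m³/s
w_5 = (9.1 − 5.5)/2 = 1.8 m; q_5 = 0.98 × 0.90 × 1.8 = 1.588 m³/s
w_6 = (10.6 − 8.3)/2 = 1.15 m; q_6 = 0.85 × 0.59 × 1.15 = 0.5767 m³/s
w_7 = (10.6 − 9.1)/2 = 0.75 m; q_7 = 0.40 × 0.24 × 0.75 = 0.07200 m³/s
Q = Σ qᵢ = 8.155 m³/s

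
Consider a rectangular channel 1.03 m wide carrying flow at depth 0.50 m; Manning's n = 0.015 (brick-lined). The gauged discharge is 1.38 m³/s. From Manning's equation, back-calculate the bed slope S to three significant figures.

0.0101

A = b·y = 1.03 × 0.50 = 0.5150 m²
P = b + 2y = 1.03 + 2×0.50 = 2.030 m
R = A/P = 0.5150/2.030 = 0.2537 m
S = (Q·n / (1·A·R^(2/3)))² = (1.38×0.015 / (1×0.5150×0.4008))² = 0.01006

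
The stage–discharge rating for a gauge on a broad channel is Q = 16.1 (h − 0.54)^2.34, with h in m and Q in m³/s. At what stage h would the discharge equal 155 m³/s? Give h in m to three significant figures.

h − h₀ = (Q/C)^(1/b) = (155/16.1)^(1/2.34) = 2.632 m
h = 0.54 + 2.632 = 3.172 m

3.17 m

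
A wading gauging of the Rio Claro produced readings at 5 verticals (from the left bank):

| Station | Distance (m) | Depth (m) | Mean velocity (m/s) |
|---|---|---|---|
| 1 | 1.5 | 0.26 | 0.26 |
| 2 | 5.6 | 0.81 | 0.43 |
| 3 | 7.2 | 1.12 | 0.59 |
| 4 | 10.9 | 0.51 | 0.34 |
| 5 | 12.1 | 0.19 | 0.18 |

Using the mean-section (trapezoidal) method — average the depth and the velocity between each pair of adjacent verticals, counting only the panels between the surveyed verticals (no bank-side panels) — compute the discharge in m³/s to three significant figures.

3.06 m³/s

Panel 1-2: Δb = 4.1 m, d̄ = (0.26+0.81)/2 = 0.535, v̄ = (0.26+0.43)/2 = 0.345 → q = 4.1×0.535×0.345 = 0.7568 m³/s
Panel 2-3: Δb = 1.6 m, d̄ = (0.81+1.12)/2 = 0.965, v̄ = (0.43+0.59)/2 = 0.51 → q = 1.6×0.965×0.51 = 0.7874 m³/s
Panel 3-4: Δb = 3.7 m, d̄ = (1.12+0.51)/2 = 0.815, v̄ = (0.59+0.34)/2 = 0.465 → q = 3.7×0.815×0.465 = 1.402 m³/s
Panel 4-5: Δb = 1.2 m, d̄ = (0.51+0.19)/2 = 0.35, v̄ = (0.34+0.18)/2 = 0.26 → q = 1.2×0.35×0.26 = 0.1092 m³/s
Q = Σ q = 3.056 m³/s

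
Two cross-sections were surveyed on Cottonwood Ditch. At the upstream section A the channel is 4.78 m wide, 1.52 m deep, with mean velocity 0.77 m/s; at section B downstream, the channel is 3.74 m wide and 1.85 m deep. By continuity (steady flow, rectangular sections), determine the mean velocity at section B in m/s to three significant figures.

Q = A₁V₁ = (4.78×1.52) × 0.77 = 5.595 m³/s
A₂ = 3.74 × 1.85 = 6.919 m²
V₂ = Q/A₂ = 5.595/6.919 = 0.8086 m/s

0.809 m/s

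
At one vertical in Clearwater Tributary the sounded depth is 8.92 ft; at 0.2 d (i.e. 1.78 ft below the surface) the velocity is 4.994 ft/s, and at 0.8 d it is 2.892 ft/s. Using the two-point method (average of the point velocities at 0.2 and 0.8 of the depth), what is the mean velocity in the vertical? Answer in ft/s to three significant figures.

3.94 ft/s

v̄ = (4.994 + 2.892) / 2 = 3.943 ft/s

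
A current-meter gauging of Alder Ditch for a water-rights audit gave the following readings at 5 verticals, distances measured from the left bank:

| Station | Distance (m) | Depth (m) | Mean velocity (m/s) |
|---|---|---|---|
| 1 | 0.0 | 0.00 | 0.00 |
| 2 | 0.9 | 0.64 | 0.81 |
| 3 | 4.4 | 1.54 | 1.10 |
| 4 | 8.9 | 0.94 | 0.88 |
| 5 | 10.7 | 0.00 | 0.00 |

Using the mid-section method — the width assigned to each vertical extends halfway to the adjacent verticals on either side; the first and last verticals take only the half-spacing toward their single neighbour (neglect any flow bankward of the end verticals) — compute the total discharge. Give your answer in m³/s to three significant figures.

10.5 m³/s

w_2 = (4.4 − 0.0)/2 = 2.2 m; q_2 = 0.81 × 0.64 × 2.2 = 1.140 m³/s
w_3 = (8.9 − 0.9)/2 = 4 m; q_3 = 1.10 × 1.54 × 4 = 6.776 m³/s
w_4 = (10.7 − 4.4)/2 = 3.15 m; q_4 = 0.88 × 0.94 × 3.15 = 2.606 m³/s
Stations 1, 5 contribute zero (depth or velocity is 0).
Q = Σ qᵢ = 10.52 m³/s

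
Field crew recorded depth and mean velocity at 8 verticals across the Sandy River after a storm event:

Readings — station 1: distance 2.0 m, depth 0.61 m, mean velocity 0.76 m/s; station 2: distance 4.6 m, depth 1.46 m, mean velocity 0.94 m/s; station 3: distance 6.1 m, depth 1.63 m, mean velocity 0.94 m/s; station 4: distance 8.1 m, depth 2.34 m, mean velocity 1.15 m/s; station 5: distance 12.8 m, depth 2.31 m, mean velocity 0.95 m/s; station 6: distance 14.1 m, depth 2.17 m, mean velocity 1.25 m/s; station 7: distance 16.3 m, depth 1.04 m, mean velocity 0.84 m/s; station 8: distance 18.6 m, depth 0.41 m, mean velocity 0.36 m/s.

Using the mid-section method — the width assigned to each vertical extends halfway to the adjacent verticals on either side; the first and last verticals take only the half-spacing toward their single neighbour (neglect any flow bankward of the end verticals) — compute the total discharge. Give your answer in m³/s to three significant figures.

28.6 m³/s

w_1 = (4.6 − 2.0)/2 = 1.3 m; q_1 = 0.76 × 0.61 × 1.3 = 0.6027 m³/s
w_2 = (6.1 − 2.0)/2 = 2.05 m; q_2 = 0.94 × 1.46 × 2.05 = 2.813 m³/s
w_3 = (8.1 − 4.6)/2 = 1.75 m; q_3 = 0.94 × 1.63 × 1.75 = 2.681 m³/s
w_4 = (12.8 − 6.1)/2 = 3.35 m; q_4 = 1.15 × 2.34 × 3.35 = 9.015 m³/s
w_5 = (14.1 − 8.1)/2 = 3 m; q_5 = 0.95 × 2.31 × 3 = 6.584 m³/s
w_6 = (16.3 − 12.8)/2 = 1.75 m; q_6 = 1.25 × 2.17 × 1.75 = 4.747 m³/s
w_7 = (18.6 − 14.1)/2 = 2.25 m; q_7 = 0.84 × 1.04 × 2.25 = 1.966 m³/s
w_8 = (18.6 − 16.3)/2 = 1.15 m; q_8 = 0.36 × 0.41 × 1.15 = 0.1697 m³/s
Q = Σ qᵢ = 28.58 m³/s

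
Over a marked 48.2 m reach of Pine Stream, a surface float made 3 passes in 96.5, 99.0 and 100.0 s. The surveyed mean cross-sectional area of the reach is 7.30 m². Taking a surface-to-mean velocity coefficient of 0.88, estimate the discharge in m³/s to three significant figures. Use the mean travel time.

t̄ = (96.5 + 99.0 + 100.0) / 3 = 98.5 s
v_surface = L / t̄ = 48.2 / 98.5 = 0.4893 m/s
v_mean = 0.88 × 0.4893 = 0.4306 m/s
Q = A × v_mean = 7.30 × 0.4306 = 3.144 m³/s

3.14 m³/s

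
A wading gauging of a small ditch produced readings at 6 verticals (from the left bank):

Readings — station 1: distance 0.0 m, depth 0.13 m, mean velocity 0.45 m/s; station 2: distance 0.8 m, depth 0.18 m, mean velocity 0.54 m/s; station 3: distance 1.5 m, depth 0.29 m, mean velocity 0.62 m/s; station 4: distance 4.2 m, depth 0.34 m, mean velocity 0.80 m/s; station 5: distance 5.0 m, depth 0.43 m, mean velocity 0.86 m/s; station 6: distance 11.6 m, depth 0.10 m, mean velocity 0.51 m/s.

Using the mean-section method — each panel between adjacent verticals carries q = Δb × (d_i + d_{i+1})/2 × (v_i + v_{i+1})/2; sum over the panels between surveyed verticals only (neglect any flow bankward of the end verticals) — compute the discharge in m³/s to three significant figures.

Panel 1-2: Δb = 0.8 m, d̄ = (0.13+0.18)/2 = 0.155, v̄ = (0.45+0.54)/2 = 0.495 → q = 0.8×0.155×0.495 = 0.06138 m³/s
Panel 2-3: Δb = 0.7 m, d̄ = (0.18+0.29)/2 = 0.235, v̄ = (0.54+0.62)/2 = 0.58 → q = 0.7×0.235×0.58 = 0.09541 m³/s
Panel 3-4: Δb = 2.7 m, d̄ = (0.29+0.34)/2 = 0.315, v̄ = (0.62+0.80)/2 = 0.71 → q = 2.7×0.315×0.71 = 0.6039 m³/s
Panel 4-5: Δb = 0.8 m, d̄ = (0.34+0.43)/2 = 0.385, v̄ = (0.80+0.86)/2 = 0.83 → q = 0.8×0.385×0.83 = 0.2556 m³/s
Panel 5-6: Δb = 6.6 m, d̄ = (0.43+0.10)/2 = 0.265, v̄ = (0.86+0.51)/2 = 0.685 → q = 6.6×0.265×0.685 = 1.198 m³/s
Q = Σ q = 2.214 m³/s

2.21 m³/s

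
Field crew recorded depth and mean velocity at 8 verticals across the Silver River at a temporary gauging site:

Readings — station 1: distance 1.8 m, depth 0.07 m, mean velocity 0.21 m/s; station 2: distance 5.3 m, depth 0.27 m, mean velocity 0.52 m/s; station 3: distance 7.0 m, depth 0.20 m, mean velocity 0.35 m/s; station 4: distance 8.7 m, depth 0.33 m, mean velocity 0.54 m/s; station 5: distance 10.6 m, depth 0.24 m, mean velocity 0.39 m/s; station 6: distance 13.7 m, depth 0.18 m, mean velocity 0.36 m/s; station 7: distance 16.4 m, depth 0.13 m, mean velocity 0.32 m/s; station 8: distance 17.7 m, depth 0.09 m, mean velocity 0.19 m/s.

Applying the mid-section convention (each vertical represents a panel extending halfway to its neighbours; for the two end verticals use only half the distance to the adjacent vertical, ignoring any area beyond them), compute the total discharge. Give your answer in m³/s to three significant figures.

w_1 = (5.3 − 1.8)/2 = 1.75 m; q_1 = 0.21 × 0.07 × 1.75 = 0.02573 m³/s
w_2 = (7.0 − 1.8)/2 = 2.6 m; q_2 = 0.52 × 0.27 × 2.6 = 0.3650 m³/s
w_3 = (8.7 − 5.3)/2 = 1.7 m; q_3 = 0.35 × 0.20 × 1.7 = 0.1190 m³/s
w_4 = (10.6 − 7.0)/2 = 1.8 m; q_4 = 0.54 × 0.33 × 1.8 = 0.3208 m³/s
w_5 = (13.7 − 8.7)/2 = 2.5 m; q_5 = 0.39 × 0.24 × 2.5 = 0.2340 m³/s
w_6 = (16.4 − 10.6)/2 = 2.9 m; q_6 = 0.36 × 0.18 × 2.9 = 0.1879 m³/s
w_7 = (17.7 − 13.7)/2 = 2 m; q_7 = 0.32 × 0.13 × 2 = 0.08320 m³/s
w_8 = (17.7 − 16.4)/2 = 0.65 m; q_8 = 0.19 × 0.09 × 0.65 = 0.01112 m³/s
Q = Σ qᵢ = 1.347 m³/s

1.35 m³/s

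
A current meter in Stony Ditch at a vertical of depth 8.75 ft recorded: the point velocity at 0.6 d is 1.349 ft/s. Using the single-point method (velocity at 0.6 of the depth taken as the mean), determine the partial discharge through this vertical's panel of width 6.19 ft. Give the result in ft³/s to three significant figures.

v̄ = v₀.₆ = 1.349 ft/s
q = v̄ × d × w = 1.349 × 8.75 × 6.19 = 73.07 ft³/s

73.1 ft³/s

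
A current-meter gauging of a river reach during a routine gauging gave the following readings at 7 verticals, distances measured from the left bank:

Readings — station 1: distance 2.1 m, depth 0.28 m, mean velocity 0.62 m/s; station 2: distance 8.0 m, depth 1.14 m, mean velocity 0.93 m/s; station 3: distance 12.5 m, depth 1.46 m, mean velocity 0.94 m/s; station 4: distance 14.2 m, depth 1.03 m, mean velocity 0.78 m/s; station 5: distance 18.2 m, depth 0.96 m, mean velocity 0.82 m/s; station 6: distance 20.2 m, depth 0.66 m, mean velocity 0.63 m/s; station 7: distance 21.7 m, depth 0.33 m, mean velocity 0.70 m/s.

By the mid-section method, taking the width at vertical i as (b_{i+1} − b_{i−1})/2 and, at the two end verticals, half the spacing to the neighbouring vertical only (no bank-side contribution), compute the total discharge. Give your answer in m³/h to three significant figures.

57000 m³/h

w_1 = (8.0 − 2.1)/2 = 2.95 m; q_1 = 0.62 × 0.28 × 2.95 = 0.5121 m³/s
w_2 = (12.5 − 2.1)/2 = 5.2 m; q_2 = 0.93 × 1.14 × 5.2 = 5.513 m³/s
w_3 = (14.2 − 8.0)/2 = 3.1 m; q_3 = 0.94 × 1.46 × 3.1 = 4.254 m³/s
w_4 = (18.2 − 12.5)/2 = 2.85 m; q_4 = 0.78 × 1.03 × 2.85 = 2.290 m³/s
w_5 = (20.2 − 14.2)/2 = 3 m; q_5 = 0.82 × 0.96 × 3 = 2.362 m³/s
w_6 = (21.7 − 18.2)/2 = 1.75 m; q_6 = 0.63 × 0.66 × 1.75 = 0.7277 m³/s
w_7 = (21.7 − 20.2)/2 = 0.75 m; q_7 = 0.70 × 0.33 × 0.75 = 0.1733 m³/s
Q = Σ qᵢ = 15.83 m³/s
= 15.83 × 3600 = 56990 m³/h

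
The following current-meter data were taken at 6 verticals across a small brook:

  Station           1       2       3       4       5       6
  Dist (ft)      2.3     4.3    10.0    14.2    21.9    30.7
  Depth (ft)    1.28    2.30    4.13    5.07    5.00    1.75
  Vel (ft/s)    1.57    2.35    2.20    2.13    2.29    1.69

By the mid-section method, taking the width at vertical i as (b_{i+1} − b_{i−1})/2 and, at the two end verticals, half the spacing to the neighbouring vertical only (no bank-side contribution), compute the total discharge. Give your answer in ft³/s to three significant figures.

240 ft³/s

w_1 = (4.3 − 2.3)/2 = 1 ft; q_1 = 1.57 × 1.28 × 1 = 2.010 ft³/s
w_2 = (10.0 − 2.3)/2 = 3.85 ft; q_2 = 2.35 × 2.30 × 3.85 = 20.81 ft³/s
w_3 = (14.2 − 4.3)/2 = 4.95 ft; q_3 = 2.20 × 4.13 × 4.95 = 44.98 ft³/s
w_4 = (21.9 − 10.0)/2 = 5.95 ft; q_4 = 2.13 × 5.07 × 5.95 = 64.25 ft³/s
w_5 = (30.7 − 14.2)/2 = 8.25 ft; q_5 = 2.29 × 5.00 × 8.25 = 94.46 ft³/s
w_6 = (30.7 − 21.9)/2 = 4.4 ft; q_6 = 1.69 × 1.75 × 4.4 = 13.01 ft³/s
Q = Σ qᵢ = 239.5 ft³/s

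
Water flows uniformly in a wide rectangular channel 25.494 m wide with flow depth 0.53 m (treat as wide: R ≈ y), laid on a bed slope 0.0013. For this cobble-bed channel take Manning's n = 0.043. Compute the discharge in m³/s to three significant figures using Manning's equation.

7.42 m³/s

A = b·y = 25.494 × 0.53 = 13.51 m²
Wide channel: R ≈ y = 0.53 m
Q = (1/n)·A·R^(2/3)·S^(1/2) = (1/0.043) × 13.51 × 0.5300^(2/3) × 0.0013^(1/2) = 7.420 m³/s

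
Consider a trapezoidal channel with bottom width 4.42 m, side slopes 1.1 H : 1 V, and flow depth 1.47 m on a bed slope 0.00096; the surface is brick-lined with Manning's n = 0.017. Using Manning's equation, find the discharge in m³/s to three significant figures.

16.3 m³/s

A = (b + z·y)·y = (4.42 + 1.1×1.47)×1.47 = 8.874 m²
P = b + 2y√(1+z²) = 4.42 + 2×1.47×√(1+1.1²) = 8.791 m
R = A/P = 8.874/8.791 = 1.010 m
Q = (1/n)·A·R^(2/3)·S^(1/2) = (1/0.017) × 8.874 × 1.010^(2/3) × 0.00096^(1/2) = 16.28 m³/s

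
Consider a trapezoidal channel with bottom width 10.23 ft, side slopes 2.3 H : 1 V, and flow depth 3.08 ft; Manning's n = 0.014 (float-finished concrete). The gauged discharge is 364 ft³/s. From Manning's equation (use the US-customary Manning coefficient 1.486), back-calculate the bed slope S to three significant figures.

0.00156

A = (b + z·y)·y = (10.23 + 2.3×3.08)×3.08 = 53.33 ft²
P = b + 2y√(1+z²) = 10.23 + 2×3.08×√(1+2.3²) = 25.68 ft
R = A/P = 53.33/25.68 = 2.077 ft
S = (Q·n / (1.486·A·R^(2/3)))² = (364×0.014 / (1.486×53.33×1.628))² = 0.001561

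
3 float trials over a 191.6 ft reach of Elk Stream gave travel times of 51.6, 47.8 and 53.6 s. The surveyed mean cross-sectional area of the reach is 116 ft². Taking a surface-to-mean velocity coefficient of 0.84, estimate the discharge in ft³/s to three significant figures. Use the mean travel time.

t̄ = (51.6 + 47.8 + 53.6) / 3 = 51 s
v_surface = L / t̄ = 191.6 / 51 = 3.757 ft/s
v_mean = 0.84 × 3.757 = 3.156 ft/s
Q = A × v_mean = 116 × 3.156 = 366.1 ft³/s

366 ft³/s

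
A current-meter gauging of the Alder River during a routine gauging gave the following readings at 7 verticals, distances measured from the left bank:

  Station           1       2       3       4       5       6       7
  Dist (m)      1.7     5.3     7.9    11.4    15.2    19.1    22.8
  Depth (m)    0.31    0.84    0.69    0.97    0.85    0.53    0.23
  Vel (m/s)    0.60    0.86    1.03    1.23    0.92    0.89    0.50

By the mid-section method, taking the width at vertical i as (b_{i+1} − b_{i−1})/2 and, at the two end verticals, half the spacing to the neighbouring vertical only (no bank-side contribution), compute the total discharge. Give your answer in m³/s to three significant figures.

14.1 m³/s

w_1 = (5.3 − 1.7)/2 = 1.8 m; q_1 = 0.60 × 0.31 × 1.8 = 0.3348 m³/s
w_2 = (7.9 − 1.7)/2 = 3.1 m; q_2 = 0.86 × 0.84 × 3.1 = 2.239 m³/s
w_3 = (11.4 − 5.3)/2 = 3.05 m; q_3 = 1.03 × 0.69 × 3.05 = 2.168 m³/s
w_4 = (15.2 − 7.9)/2 = 3.65 m; q_4 = 1.23 × 0.97 × 3.65 = 4.355 m³/s
w_5 = (19.1 − 11.4)/2 = 3.85 m; q_5 = 0.92 × 0.85 × 3.85 = 3.011 m³/s
w_6 = (22.8 − 15.2)/2 = 3.8 m; q_6 = 0.89 × 0.53 × 3.8 = 1.792 m³/s
w_7 = (22.8 − 19.1)/2 = 1.85 m; q_7 = 0.50 × 0.23 × 1.85 = 0.2128 m³/s
Q = Σ qᵢ = 14.11 m³/s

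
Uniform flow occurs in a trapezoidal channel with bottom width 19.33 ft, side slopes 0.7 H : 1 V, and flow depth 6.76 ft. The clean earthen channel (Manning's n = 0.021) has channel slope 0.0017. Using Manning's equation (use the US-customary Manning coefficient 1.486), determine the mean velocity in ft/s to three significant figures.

A = (b + z·y)·y = (19.33 + 0.7×6.76)×6.76 = 162.7 ft²
P = b + 2y√(1+z²) = 19.33 + 2×6.76×√(1+0.7²) = 35.83 ft
R = A/P = 162.7/35.83 = 4.539 ft
Q = (1.486/n)·A·R^(2/3)·S^(1/2) = (1.486/0.021) × 162.7 × 4.539^(2/3) × 0.0017^(1/2) = 1301 ft³/s
V = Q/A = 1301/162.7 = 7.999 ft/s

8.00 ft/s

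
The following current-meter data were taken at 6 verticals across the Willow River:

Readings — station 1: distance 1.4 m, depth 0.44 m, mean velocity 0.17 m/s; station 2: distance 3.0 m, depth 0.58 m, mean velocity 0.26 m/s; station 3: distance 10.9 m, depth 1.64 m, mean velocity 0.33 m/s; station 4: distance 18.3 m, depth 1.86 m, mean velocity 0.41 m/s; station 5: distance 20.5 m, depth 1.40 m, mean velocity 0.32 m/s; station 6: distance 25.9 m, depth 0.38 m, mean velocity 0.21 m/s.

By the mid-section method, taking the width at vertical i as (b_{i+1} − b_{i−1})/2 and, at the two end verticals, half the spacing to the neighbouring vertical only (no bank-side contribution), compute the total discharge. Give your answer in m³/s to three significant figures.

10.5 m³/s

w_1 = (3.0 − 1.4)/2 = 0.8 m; q_1 = 0.17 × 0.44 × 0.8 = 0.05984 m³/s
w_2 = (10.9 − 1.4)/2 = 4.75 m; q_2 = 0.26 × 0.58 × 4.75 = 0.7163 m³/s
w_3 = (18.3 − 3.0)/2 = 7.65 m; q_3 = 0.33 × 1.64 × 7.65 = 4.140 m³/s
w_4 = (20.5 − 10.9)/2 = 4.8 m; q_4 = 0.41 × 1.86 × 4.8 = 3.660 m³/s
w_5 = (25.9 − 18.3)/2 = 3.8 m; q_5 = 0.32 × 1.40 × 3.8 = 1.702 m³/s
w_6 = (25.9 − 20.5)/2 = 2.7 m; q_6 = 0.21 × 0.38 × 2.7 = 0.2155 m³/s
Q = Σ qᵢ = 10.49 m³/s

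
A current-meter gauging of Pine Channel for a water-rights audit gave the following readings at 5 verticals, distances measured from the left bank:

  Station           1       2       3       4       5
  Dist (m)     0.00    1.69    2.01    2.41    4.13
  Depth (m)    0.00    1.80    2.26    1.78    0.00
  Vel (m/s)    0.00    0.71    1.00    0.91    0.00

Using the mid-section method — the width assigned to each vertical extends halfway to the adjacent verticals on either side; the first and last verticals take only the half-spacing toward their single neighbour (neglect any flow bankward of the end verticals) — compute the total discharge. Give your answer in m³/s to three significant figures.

3.81 m³/s

w_2 = (2.01 − 0.00)/2 = 1.005 m; q_2 = 0.71 × 1.80 × 1.005 = 1.284 m³/s
w_3 = (2.41 − 1.69)/2 = 0.36 m; q_3 = 1.00 × 2.26 × 0.36 = 0.8136 m³/s
w_4 = (4.13 − 2.01)/2 = 1.06 m; q_4 = 0.91 × 1.78 × 1.06 = 1.717 m³/s
Stations 1, 5 contribute zero (depth or velocity is 0).
Q = Σ qᵢ = 3.815 m³/s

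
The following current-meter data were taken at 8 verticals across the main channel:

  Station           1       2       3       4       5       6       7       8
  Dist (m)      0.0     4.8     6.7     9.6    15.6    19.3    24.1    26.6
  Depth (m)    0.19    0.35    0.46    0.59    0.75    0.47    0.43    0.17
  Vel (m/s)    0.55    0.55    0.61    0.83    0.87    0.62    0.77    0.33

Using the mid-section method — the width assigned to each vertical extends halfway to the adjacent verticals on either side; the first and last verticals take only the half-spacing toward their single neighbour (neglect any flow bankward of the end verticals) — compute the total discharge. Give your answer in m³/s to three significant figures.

w_1 = (4.8 − 0.0)/2 = 2.4 m; q_1 = 0.55 × 0.19 × 2.4 = 0.2508 m³/s
w_2 = (6.7 − 0.0)/2 = 3.35 m; q_2 = 0.55 × 0.35 × 3.35 = 0.6449 m³/s
w_3 = (9.6 − 4.8)/2 = 2.4 m; q_3 = 0.61 × 0.46 × 2.4 = 0.6734 m³/s
w_4 = (15.6 − 6.7)/2 = 4.45 m; q_4 = 0.83 × 0.59 × 4.45 = 2.179 m³/s
w_5 = (19.3 − 9.6)/2 = 4.85 m; q_5 = 0.87 × 0.75 × 4.85 = 3.165 m³/s
w_6 = (24.1 − 15.6)/2 = 4.25 m; q_6 = 0.62 × 0.47 × 4.25 = 1.238 m³/s
w_7 = (26.6 − 19.3)/2 = 3.65 m; q_7 = 0.77 × 0.43 × 3.65 = 1.209 m³/s
w_8 = (26.6 − 24.1)/2 = 1.25 m; q_8 = 0.33 × 0.17 × 1.25 = 0.07013 m³/s
Q = Σ qᵢ = 9.430 m³/s

9.43 m³/s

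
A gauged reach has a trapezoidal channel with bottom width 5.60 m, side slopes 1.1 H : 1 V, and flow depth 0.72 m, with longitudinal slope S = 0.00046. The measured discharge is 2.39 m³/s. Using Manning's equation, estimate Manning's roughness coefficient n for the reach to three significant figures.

A = (b + z·y)·y = (5.60 + 1.1×0.72)×0.72 = 4.602 m²
P = b + 2y√(1+z²) = 5.60 + 2×0.72×√(1+1.1²) = 7.741 m
R = A/P = 4.602/7.741 = 0.5945 m
n = (1/Q)·A·R^(2/3)·S^(1/2) = (1/2.39) × 4.602 × 0.7071 × 0.02145 = 0.02920

0.0292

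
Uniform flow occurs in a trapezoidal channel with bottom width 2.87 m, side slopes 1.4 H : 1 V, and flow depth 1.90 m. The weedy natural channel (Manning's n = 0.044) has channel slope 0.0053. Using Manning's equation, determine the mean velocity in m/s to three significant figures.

1.78 m/s

A = (b + z·y)·y = (2.87 + 1.4×1.90)×1.90 = 10.51 m²
P = b + 2y√(1+z²) = 2.87 + 2×1.90×√(1+1.4²) = 9.408 m
R = A/P = 10.51/9.408 = 1.117 m
Q = (1/n)·A·R^(2/3)·S^(1/2) = (1/0.044) × 10.51 × 1.117^(2/3) × 0.0053^(1/2) = 18.71 m³/s
V = Q/A = 18.71/10.51 = 1.781 m/s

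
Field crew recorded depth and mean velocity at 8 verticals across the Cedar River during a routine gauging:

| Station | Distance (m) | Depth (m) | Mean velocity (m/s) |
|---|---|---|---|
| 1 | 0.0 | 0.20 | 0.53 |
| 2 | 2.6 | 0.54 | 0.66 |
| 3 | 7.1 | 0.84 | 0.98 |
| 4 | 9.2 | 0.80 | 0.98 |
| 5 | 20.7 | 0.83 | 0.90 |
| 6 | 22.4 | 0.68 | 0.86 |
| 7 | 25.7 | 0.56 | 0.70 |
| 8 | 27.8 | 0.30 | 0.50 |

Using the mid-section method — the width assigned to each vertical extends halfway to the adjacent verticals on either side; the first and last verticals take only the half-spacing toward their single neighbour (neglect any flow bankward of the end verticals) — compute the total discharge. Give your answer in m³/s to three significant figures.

w_1 = (2.6 − 0.0)/2 = 1.3 m; q_1 = 0.53 × 0.20 × 1.3 = 0.1378 m³/s
w_2 = (7.1 − 0.0)/2 = 3.55 m; q_2 = 0.66 × 0.54 × 3.55 = 1.265 m³/s
w_3 = (9.2 − 2.6)/2 = 3.3 m; q_3 = 0.98 × 0.84 × 3.3 = 2.717 m³/s
w_4 = (20.7 − 7.1)/2 = 6.8 m; q_4 = 0.98 × 0.80 × 6.8 = 5.331 m³/s
w_5 = (22.4 − 9.2)/2 = 6.6 m; q_5 = 0.90 × 0.83 × 6.6 = 4.930 m³/s
w_6 = (25.7 − 20.7)/2 = 2.5 m; q_6 = 0.86 × 0.68 × 2.5 = 1.462 m³/s
w_7 = (27.8 − 22.4)/2 = 2.7 m; q_7 = 0.70 × 0.56 × 2.7 = 1.058 m³/s
w_8 = (27.8 − 25.7)/2 = 1.05 m; q_8 = 0.50 × 0.30 × 1.05 = 0.1575 m³/s
Q = Σ qᵢ = 17.06 m³/s

17.1 m³/s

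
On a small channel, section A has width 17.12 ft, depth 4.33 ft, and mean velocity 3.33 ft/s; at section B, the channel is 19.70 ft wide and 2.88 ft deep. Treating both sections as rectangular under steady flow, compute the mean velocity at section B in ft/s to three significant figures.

Q = A₁V₁ = (17.12×4.33) × 3.33 = 246.9 ft³/s
A₂ = 19.70 × 2.88 = 56.74 ft²
V₂ = Q/A₂ = 246.9/56.74 = 4.351 ft/s

4.35 ft/s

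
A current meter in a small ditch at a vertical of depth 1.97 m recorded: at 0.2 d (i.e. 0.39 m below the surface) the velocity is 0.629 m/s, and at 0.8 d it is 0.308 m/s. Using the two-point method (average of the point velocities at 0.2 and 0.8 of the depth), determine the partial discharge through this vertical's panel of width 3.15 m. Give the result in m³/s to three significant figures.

2.91 m³/s

v̄ = (0.629 + 0.308) / 2 = 0.4685 m/s
q = v̄ × d × w = 0.4685 × 1.97 × 3.15 = 2.907 m³/s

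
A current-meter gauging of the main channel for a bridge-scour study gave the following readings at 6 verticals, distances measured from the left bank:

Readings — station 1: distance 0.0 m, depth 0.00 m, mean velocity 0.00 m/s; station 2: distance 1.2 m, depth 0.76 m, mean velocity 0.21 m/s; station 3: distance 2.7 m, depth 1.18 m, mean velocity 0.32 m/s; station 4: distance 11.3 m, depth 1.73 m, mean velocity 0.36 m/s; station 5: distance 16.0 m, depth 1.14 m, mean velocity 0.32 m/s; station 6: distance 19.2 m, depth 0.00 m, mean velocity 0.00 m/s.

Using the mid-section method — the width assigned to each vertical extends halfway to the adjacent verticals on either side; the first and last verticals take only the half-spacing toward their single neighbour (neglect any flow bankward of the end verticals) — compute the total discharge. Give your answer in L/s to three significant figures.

w_2 = (2.7 − 0.0)/2 = 1.35 m; q_2 = 0.21 × 0.76 × 1.35 = 0.2155 m³/s
w_3 = (11.3 − 1.2)/2 = 5.05 m; q_3 = 0.32 × 1.18 × 5.05 = 1.907 m³/s
w_4 = (16.0 − 2.7)/2 = 6.65 m; q_4 = 0.36 × 1.73 × 6.65 = 4.142 m³/s
w_5 = (19.2 − 11.3)/2 = 3.95 m; q_5 = 0.32 × 1.14 × 3.95 = 1.441 m³/s
Stations 1, 6 contribute zero (depth or velocity is 0).
Q = Σ qᵢ = 7.705 m³/s
= 7.705 × 1000 = 7705 L/s

7700 L/s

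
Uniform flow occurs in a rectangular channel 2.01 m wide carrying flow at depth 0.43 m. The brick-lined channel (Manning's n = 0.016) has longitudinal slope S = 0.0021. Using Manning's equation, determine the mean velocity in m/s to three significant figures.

1.29 m/s

A = b·y = 2.01 × 0.43 = 0.8643 m²
P = b + 2y = 2.01 + 2×0.43 = 2.870 m
R = A/P = 0.8643/2.870 = 0.3011 m
Q = (1/n)·A·R^(2/3)·S^(1/2) = (1/0.016) × 0.8643 × 0.3011^(2/3) × 0.0021^(1/2) = 1.112 m³/s
V = Q/A = 1.112/0.8643 = 1.287 m/s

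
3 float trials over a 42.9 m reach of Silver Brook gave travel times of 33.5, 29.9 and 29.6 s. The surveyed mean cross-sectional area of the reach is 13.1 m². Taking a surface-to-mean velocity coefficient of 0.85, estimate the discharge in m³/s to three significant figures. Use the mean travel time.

15.4 m³/s

t̄ = (33.5 + 29.9 + 29.6) / 3 = 31 s
v_surface = L / t̄ = 42.9 / 31 = 1.384 m/s
v_mean = 0.85 × 1.384 = 1.176 m/s
Q = A × v_mean = 13.1 × 1.176 = 15.41 m³/s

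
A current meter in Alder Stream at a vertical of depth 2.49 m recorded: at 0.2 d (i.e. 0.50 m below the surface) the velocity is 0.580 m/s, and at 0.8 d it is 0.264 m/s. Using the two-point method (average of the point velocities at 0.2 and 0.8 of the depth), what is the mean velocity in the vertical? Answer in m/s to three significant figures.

v̄ = (0.580 + 0.264) / 2 = 0.4220 m/s

0.422 m/s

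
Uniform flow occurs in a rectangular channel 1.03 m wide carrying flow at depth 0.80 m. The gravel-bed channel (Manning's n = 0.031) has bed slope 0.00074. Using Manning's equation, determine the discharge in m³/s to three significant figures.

0.334 m³/s

A = b·y = 1.03 × 0.80 = 0.8240 m²
P = b + 2y = 1.03 + 2×0.80 = 2.630 m
R = A/P = 0.8240/2.630 = 0.3133 m
Q = (1/n)·A·R^(2/3)·S^(1/2) = (1/0.031) × 0.8240 × 0.3133^(2/3) × 0.00074^(1/2) = 0.3336 m³/s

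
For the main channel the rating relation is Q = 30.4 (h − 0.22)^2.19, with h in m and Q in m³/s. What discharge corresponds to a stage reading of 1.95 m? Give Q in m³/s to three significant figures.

101 m³/s

Q = 30.4 × (1.95 − 0.22)^2.19 = 30.4 × 1.73^2.19 = 101.0 m³/s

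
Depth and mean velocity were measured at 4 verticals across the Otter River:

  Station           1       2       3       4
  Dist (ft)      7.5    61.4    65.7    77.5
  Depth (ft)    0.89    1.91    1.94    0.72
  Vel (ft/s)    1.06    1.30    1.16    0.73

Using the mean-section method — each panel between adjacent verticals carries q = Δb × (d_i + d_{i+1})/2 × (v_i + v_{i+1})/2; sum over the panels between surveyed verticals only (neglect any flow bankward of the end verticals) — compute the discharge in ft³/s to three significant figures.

Panel 1-2: Δb = 53.9 ft, d̄ = (0.89+1.91)/2 = 1.4, v̄ = (1.06+1.30)/2 = 1.18 → q = 53.9×1.4×1.18 = 89.04 ft³/s
Panel 2-3: Δb = 4.3 ft, d̄ = (1.91+1.94)/2 = 1.925, v̄ = (1.30+1.16)/2 = 1.23 → q = 4.3×1.925×1.23 = 10.18 ft³/s
Panel 3-4: Δb = 11.8 ft, d̄ = (1.94+0.72)/2 = 1.33, v̄ = (1.16+0.73)/2 = 0.945 → q = 11.8×1.33×0.945 = 14.83 ft³/s
Q = Σ q = 114.1 ft³/s

114 ft³/s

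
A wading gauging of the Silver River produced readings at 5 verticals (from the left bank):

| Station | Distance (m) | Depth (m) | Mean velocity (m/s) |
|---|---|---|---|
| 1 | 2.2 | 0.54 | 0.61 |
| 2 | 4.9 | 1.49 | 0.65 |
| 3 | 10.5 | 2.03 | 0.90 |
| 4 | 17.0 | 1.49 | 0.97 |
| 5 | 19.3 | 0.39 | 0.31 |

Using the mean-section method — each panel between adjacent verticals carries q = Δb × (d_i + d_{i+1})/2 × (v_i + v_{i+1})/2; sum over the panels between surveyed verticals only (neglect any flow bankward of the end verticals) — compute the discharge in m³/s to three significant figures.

21.4 m³/s

Panel 1-2: Δb = 2.7 m, d̄ = (0.54+1.49)/2 = 1.015, v̄ = (0.61+0.65)/2 = 0.63 → q = 2.7×1.015×0.63 = 1.727 m³/s
Panel 2-3: Δb = 5.6 m, d̄ = (1.49+2.03)/2 = 1.76, v̄ = (0.65+0.90)/2 = 0.775 → q = 5.6×1.76×0.775 = 7.638 m³/s
Panel 3-4: Δb = 6.5 m, d̄ = (2.03+1.49)/2 = 1.76, v̄ = (0.90+0.97)/2 = 0.935 → q = 6.5×1.76×0.935 = 10.70 m³/s
Panel 4-5: Δb = 2.3 m, d̄ = (1.49+0.39)/2 = 0.94, v̄ = (0.97+0.31)/2 = 0.64 → q = 2.3×0.94×0.64 = 1.384 m³/s
Q = Σ q = 21.44 m³/s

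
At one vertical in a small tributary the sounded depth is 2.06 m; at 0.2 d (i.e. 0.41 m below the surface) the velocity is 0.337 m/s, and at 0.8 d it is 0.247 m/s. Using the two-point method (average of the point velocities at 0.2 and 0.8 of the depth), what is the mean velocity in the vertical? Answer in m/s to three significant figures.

0.292 m/s

v̄ = (0.337 + 0.247) / 2 = 0.2920 m/s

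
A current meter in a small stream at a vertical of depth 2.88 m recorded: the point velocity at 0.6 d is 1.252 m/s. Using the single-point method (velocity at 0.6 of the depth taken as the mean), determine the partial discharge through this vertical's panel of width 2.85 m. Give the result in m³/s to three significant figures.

10.3 m³/s

v̄ = v₀.₆ = 1.252 m/s
q = v̄ × d × w = 1.252 × 2.88 × 2.85 = 10.28 m³/s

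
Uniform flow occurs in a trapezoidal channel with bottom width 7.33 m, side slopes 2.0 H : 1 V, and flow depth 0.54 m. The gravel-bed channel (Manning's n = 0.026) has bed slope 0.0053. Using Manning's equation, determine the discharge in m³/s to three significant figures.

A = (b + z·y)·y = (7.33 + 2.0×0.54)×0.54 = 4.541 m²
P = b + 2y√(1+z²) = 7.33 + 2×0.54×√(1+2.0²) = 9.745 m
R = A/P = 4.541/9.745 = 0.4660 m
Q = (1/n)·A·R^(2/3)·S^(1/2) = (1/0.026) × 4.541 × 0.4660^(2/3) × 0.0053^(1/2) = 7.644 m³/s

7.64 m³/s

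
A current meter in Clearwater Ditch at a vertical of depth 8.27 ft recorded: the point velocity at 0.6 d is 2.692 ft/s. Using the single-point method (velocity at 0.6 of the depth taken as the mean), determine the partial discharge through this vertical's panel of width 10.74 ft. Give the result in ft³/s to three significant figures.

239 ft³/s

v̄ = v₀.₆ = 2.692 ft/s
q = v̄ × d × w = 2.692 × 8.27 × 10.74 = 239.1 ft³/s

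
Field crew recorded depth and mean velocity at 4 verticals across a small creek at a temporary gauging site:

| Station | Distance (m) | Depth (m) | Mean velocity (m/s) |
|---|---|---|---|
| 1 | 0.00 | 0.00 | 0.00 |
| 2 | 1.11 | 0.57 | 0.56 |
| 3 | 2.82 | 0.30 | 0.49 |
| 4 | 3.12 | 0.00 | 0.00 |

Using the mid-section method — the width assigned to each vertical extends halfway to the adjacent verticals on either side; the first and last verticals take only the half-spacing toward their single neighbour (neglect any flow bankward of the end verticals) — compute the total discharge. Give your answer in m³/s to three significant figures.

0.598 m³/s

w_2 = (2.82 − 0.00)/2 = 1.41 m; q_2 = 0.56 × 0.57 × 1.41 = 0.4501 m³/s
w_3 = (3.12 − 1.11)/2 = 1.005 m; q_3 = 0.49 × 0.30 × 1.005 = 0.1477 m³/s
Stations 1, 4 contribute zero (depth or velocity is 0).
Q = Σ qᵢ = 0.5978 m³/s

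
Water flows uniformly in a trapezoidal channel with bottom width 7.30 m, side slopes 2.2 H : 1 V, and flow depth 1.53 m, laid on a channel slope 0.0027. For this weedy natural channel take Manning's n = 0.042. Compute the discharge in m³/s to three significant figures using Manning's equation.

A = (b + z·y)·y = (7.30 + 2.2×1.53)×1.53 = 16.32 m²
P = b + 2y√(1+z²) = 7.30 + 2×1.53×√(1+2.2²) = 14.69 m
R = A/P = 16.32/14.69 = 1.111 m
Q = (1/n)·A·R^(2/3)·S^(1/2) = (1/0.042) × 16.32 × 1.111^(2/3) × 0.0027^(1/2) = 21.65 m³/s

21.7 m³/s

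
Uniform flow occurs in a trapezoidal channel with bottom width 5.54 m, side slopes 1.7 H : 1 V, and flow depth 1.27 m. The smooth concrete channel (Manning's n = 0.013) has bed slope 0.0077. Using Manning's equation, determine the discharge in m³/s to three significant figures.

A = (b + z·y)·y = (5.54 + 1.7×1.27)×1.27 = 9.778 m²
P = b + 2y√(1+z²) = 5.54 + 2×1.27×√(1+1.7²) = 10.55 m
R = A/P = 9.778/10.55 = 0.9268 m
Q = (1/n)·A·R^(2/3)·S^(1/2) = (1/0.013) × 9.778 × 0.9268^(2/3) × 0.0077^(1/2) = 62.74 m³/s

62.7 m³/s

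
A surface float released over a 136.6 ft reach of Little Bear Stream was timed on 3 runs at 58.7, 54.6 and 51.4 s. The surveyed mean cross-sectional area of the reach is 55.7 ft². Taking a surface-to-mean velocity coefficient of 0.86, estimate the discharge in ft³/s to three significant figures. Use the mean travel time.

119 ft³/s

t̄ = (58.7 + 54.6 + 51.4) / 3 = 54.9 s
v_surface = L / t̄ = 136.6 / 54.9 = 2.488 ft/s
v_mean = 0.86 × 2.488 = 2.140 ft/s
Q = A × v_mean = 55.7 × 2.140 = 119.2 ft³/s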